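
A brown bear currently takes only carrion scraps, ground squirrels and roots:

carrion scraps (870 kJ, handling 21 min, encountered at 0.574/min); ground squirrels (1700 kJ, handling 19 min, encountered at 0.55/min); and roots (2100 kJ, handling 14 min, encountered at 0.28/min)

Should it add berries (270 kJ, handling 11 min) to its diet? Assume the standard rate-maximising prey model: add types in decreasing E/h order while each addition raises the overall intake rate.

No

Current rate: (0.574×870 + 0.55×1700 + 0.28×2100)/(1 + 0.574×21 + 0.55×19 + 0.28×14) = 73.74 kJ/min.
Profitability of berries: 270/11 = 24.55 kJ/min.
Since 24.55 < R, time spent handling berries is better spent searching.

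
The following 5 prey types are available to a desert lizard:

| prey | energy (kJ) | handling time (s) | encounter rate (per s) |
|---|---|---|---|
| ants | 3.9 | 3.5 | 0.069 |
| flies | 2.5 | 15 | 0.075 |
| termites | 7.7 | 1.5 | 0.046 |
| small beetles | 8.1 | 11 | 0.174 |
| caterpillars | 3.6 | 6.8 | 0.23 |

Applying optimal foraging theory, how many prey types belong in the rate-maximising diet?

3

E/h in descending order: termites 5.13, ants 1.11, small beetles 0.736, caterpillars 0.529, flies 0.167 kJ/s. The optimal diet is the largest prefix of this list for which every included type satisfies E_i/h_i > R on the types above it.
Rate on top 1: 0.3313. ants: 1.11 > 0.3313 → include.
Rate on top 2: 0.4756. small beetles: 0.736 > 0.4756 → include.
Rate on top 3: 0.6304. caterpillars: 0.529 < 0.6304 → exclude; stop.
Optimal diet: termites, ants, small beetles — 3 of 5 types.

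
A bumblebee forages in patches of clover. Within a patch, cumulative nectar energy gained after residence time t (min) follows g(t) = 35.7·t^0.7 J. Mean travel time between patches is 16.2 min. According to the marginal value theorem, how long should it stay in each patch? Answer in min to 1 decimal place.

Optimal t* satisfies g'(t*) = g(t*)/(T + t*).
g'(t) = 0.7·35.7·t^-0.3. Setting 0.7·35.7·t^-0.3 = 35.7·t^0.7/(16.2+t) gives 0.7(16.2+t) = t, so 0.30·t = 0.7×16.2.
t* = 0.7×16.2/0.30 = 37.8 min.

37.8 min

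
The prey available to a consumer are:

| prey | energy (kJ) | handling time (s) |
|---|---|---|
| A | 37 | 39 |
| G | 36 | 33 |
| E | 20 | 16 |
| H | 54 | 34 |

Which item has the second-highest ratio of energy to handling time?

E

Profitability E/h (kJ/s): A = 37/39 = 0.949, G = 36/33 = 1.09, E = 20/16 = 1.25, H = 54/34 = 1.59.
Ranked: H > E > G > A.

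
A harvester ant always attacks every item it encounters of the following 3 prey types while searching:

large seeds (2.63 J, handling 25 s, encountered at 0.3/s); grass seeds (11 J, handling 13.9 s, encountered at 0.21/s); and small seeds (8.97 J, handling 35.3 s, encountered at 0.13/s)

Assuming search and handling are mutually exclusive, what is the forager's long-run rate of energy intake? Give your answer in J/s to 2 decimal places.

R = Σλ_iE_i / (1 + Σλ_ih_i)
Numerator: 0.3×2.63 + 0.21×11 + 0.13×8.97 = 4.265
Denominator: 1 + 0.3×25 + 0.21×13.9 + 0.13×35.3 = 16.01
R = 4.265/16.01 = 0.2664 J/s

0.27 J/s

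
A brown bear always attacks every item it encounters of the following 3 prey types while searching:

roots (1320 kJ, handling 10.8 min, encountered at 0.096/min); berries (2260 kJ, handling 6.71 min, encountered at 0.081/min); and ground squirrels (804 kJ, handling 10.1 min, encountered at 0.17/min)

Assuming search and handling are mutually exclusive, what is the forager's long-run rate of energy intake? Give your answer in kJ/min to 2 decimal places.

R = (0.096×1320 + 0.081×2260 + 0.17×804) / (1 + 0.096×10.8 + 0.081×6.71 + 0.17×10.1) = 446.5/4.297 = 103.9 kJ/min.

103.89 kJ/min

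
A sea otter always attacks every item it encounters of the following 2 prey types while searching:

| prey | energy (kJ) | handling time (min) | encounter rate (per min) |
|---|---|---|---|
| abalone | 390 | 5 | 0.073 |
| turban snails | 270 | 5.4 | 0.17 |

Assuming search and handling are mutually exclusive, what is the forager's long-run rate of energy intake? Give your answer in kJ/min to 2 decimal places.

32.58 kJ/min

R = Σλ_iE_i / (1 + Σλ_ih_i)
Numerator: 0.073×390 + 0.17×270 = 74.37
Denominator: 1 + 0.073×5 + 0.17×5.4 = 2.283
R = 74.37/2.283 = 32.58 kJ/min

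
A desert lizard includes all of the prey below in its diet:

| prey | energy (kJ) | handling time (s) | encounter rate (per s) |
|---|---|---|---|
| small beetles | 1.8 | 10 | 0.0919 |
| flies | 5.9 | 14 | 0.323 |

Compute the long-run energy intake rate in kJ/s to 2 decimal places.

0.32 kJ/s

R = Σλ_iE_i / (1 + Σλ_ih_i)
Numerator: 0.0919×1.8 + 0.323×5.9 = 2.071
Denominator: 1 + 0.0919×10 + 0.323×14 = 6.441
R = 2.071/6.441 = 0.3216 kJ/s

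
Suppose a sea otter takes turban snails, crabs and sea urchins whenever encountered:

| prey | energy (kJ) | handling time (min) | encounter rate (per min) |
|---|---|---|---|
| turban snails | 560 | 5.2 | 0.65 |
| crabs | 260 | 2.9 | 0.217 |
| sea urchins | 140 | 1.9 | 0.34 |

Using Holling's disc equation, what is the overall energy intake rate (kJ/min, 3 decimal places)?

Energy encountered per unit search time: 0.65×560 + 0.217×260 + 0.34×140 = 468 kJ/min.
Handling time per unit search time: 0.65×5.2 + 0.217×2.9 + 0.34×1.9 = 4.655.
Rate = 468/(1 + 4.655) = 82.76 kJ/min.

82.758 kJ/min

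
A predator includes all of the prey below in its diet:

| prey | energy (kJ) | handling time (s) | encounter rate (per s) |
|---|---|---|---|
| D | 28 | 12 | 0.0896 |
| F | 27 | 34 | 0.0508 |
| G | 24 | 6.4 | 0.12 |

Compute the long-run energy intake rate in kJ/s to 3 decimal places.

R = (0.0896×28 + 0.0508×27 + 0.12×24) / (1 + 0.0896×12 + 0.0508×34 + 0.12×6.4) = 6.76/4.57 = 1.479 kJ/s.

1.479 kJ/s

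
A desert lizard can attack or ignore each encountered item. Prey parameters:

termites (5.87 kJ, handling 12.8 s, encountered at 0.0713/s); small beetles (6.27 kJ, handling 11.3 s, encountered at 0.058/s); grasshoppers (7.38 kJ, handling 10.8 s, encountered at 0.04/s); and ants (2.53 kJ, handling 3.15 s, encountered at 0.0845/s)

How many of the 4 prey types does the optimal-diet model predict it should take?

Rank by E/h (kJ/s): ants 0.803, grasshoppers 0.683, small beetles 0.555, termites 0.459. Include each in turn until the next type's E/h falls below the running intake rate.
Rate on top 1: 0.1688. grasshoppers: 0.683 > 0.1688 → include.
Rate on top 2: 0.2997. small beetles: 0.555 > 0.2997 → include.
Rate on top 3: 0.3708. termites: 0.459 > 0.3708 → include.
Optimal diet: ants, grasshoppers, small beetles, termites — 4 of 4 types.

4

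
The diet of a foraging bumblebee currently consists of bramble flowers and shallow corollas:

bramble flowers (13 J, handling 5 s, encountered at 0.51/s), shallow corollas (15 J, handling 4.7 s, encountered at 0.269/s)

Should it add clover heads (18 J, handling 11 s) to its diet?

On bramble flowers and shallow corollas alone, R = ΣλE/(1+Σλh) = 10.66/4.814 = 2.215 J/s.
clover heads: E/h = 18/11 = 1.636 J/s.
Since 1.636 < R, time spent handling clover heads is better spent searching.

No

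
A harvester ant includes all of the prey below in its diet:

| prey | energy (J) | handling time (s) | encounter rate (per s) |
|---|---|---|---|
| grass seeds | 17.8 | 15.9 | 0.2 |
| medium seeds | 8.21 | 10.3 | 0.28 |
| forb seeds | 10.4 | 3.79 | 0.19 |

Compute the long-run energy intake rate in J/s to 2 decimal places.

1.01 J/s

R = Σλ_iE_i / (1 + Σλ_ih_i)
Numerator: 0.2×17.8 + 0.28×8.21 + 0.19×10.4 = 7.835
Denominator: 1 + 0.2×15.9 + 0.28×10.3 + 0.19×3.79 = 7.784
R = 7.835/7.784 = 1.007 J/s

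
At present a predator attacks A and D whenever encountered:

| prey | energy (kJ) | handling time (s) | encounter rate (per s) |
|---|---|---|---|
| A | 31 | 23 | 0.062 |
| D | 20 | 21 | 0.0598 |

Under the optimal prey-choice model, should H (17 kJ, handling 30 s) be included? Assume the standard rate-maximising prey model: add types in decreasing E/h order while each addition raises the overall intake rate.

Intake rate on the current diet: R = (0.062×31 + 0.0598×20) / (1 + 0.062×23 + 0.0598×21) = 3.118/3.682 = 0.8469 kJ/s.
Profitability of H: 17/30 = 0.5667 kJ/s.
0.5667 < 0.8469, so adding H would lower the average — exclude it.

No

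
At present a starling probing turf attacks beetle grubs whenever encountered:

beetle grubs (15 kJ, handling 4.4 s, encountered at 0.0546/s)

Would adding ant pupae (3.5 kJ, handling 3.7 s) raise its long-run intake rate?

Current rate: (0.0546×15)/(1 + 0.0546×4.4) = 0.6604 kJ/s.
ant pupae: E/h = 3.5/3.7 = 0.9459 kJ/s.
Since 0.9459 > R, including ant pupae increases the long-run rate.

Yes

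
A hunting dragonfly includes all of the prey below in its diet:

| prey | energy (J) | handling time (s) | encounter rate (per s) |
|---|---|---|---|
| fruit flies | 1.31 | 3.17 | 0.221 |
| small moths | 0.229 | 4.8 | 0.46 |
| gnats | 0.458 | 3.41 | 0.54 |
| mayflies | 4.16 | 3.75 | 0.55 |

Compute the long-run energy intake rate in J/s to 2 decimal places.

0.38 J/s

R = (0.221×1.31 + 0.46×0.229 + 0.54×0.458 + 0.55×4.16) / (1 + 0.221×3.17 + 0.46×4.8 + 0.54×3.41 + 0.55×3.75) = 2.93/7.812 = 0.3751 J/s.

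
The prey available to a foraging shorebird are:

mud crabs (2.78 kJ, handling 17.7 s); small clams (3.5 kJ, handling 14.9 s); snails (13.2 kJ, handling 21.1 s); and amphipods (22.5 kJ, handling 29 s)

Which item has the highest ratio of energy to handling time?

Profitability E/h (kJ/s): mud crabs = 2.78/17.7 = 0.157, small clams = 3.5/14.9 = 0.235, snails = 13.2/21.1 = 0.626, amphipods = 22.5/29 = 0.776.
Ranked: amphipods > snails > small clams > mud crabs.

amphipods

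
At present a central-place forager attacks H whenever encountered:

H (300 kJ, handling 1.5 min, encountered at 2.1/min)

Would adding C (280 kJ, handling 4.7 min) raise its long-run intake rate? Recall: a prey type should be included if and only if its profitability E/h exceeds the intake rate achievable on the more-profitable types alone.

No

Current rate: (2.1×300)/(1 + 2.1×1.5) = 151.8 kJ/min.
C: E/h = 280/4.7 = 59.57 kJ/min.
59.57 < 151.8, so adding C would lower the average — exclude it.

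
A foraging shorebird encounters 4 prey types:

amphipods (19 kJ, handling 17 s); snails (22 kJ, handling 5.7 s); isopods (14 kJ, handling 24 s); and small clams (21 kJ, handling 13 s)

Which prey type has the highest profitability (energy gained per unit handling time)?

Profitability E/h (kJ/s): amphipods = 19/17 = 1.12, snails = 22/5.7 = 3.86, isopods = 14/24 = 0.583, small clams = 21/13 = 1.62.
Ranked: snails > small clams > amphipods > isopods.

snails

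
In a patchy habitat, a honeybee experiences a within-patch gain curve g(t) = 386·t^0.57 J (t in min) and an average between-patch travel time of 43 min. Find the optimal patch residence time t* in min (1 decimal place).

57.0 min

Optimal t* satisfies g'(t*) = g(t*)/(T + t*).
g'(t) = 0.57·386·t^-0.43. Setting 0.57·386·t^-0.43 = 386·t^0.57/(43+t) gives 0.57(43+t) = t, so 0.43·t = 0.57×43.
t* = 0.57×43/0.43 = 57 min.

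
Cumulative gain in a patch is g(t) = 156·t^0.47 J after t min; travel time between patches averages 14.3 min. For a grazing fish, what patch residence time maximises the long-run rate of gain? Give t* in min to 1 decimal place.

12.7 min

Optimal t* satisfies g'(t*) = g(t*)/(T + t*).
g'(t) = 0.47·156·t^-0.53. Setting 0.47·156·t^-0.53 = 156·t^0.47/(14.3+t) gives 0.47(14.3+t) = t, so 0.53·t = 0.47×14.3.
t* = 0.47×14.3/0.53 = 12.68 min.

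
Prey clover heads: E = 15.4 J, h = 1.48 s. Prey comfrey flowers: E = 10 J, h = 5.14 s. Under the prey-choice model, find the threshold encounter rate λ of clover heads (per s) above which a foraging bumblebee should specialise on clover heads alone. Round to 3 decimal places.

Drop comfrey flowers once their profitability E₂/h₂ falls below the rate achievable on clover heads alone: E₂/h₂ = λE₁/(1 + λh₁).
Solve for λ: λE₁h₂ = E₂(1 + λh₁) → λ(E₁h₂ − E₂h₁) = E₂ → λ = E₂/(E₁h₂ − E₂h₁).
λ = 10/(15.4×5.14 − 10×1.48) = 10/64.36 = 0.1554 per s.

0.155 per s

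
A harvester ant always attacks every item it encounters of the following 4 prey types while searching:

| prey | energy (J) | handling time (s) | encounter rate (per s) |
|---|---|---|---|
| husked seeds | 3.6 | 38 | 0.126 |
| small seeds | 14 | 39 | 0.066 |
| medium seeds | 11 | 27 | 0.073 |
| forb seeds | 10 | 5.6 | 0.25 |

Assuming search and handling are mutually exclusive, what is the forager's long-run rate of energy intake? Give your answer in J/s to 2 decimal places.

R = Σλ_iE_i / (1 + Σλ_ih_i)
Numerator: 0.126×3.6 + 0.066×14 + 0.073×11 + 0.25×10 = 4.681
Denominator: 1 + 0.126×38 + 0.066×39 + 0.073×27 + 0.25×5.6 = 11.73
R = 4.681/11.73 = 0.3989 J/s

0.40 J/s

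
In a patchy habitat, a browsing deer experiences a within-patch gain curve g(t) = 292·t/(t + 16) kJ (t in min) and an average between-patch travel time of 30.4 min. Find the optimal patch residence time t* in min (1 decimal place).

Optimal t* satisfies g'(t*) = g(t*)/(T + t*).
g'(t) = 292·16/(t + 16)². Setting 292·16/(t+16)² = 292t/[(t+16)(30.4+t)] gives 16(30.4+t) = t(t+16), so t² = 16×30.4 = 486.4.
t* = √486.4 = 22.05 min.

22.1 min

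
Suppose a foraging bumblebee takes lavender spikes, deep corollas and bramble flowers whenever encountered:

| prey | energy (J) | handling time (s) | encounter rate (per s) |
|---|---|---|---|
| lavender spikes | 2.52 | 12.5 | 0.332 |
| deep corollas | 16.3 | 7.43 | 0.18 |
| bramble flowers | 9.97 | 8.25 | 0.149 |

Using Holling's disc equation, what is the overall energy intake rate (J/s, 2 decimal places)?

0.68 J/s

R = Σλ_iE_i / (1 + Σλ_ih_i)
Numerator: 0.332×2.52 + 0.18×16.3 + 0.149×9.97 = 5.256
Denominator: 1 + 0.332×12.5 + 0.18×7.43 + 0.149×8.25 = 7.717
R = 5.256/7.717 = 0.6811 J/s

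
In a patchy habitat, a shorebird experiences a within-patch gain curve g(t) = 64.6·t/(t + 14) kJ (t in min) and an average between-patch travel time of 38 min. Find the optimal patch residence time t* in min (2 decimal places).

Maximise g(t)/(T+t): set derivative to zero → g'(t)(T+t) = g(t).
g'(t) = 64.6·14/(t + 14)². Setting 64.6·14/(t+14)² = 64.6t/[(t+14)(38+t)] gives 14(38+t) = t(t+14), so t² = 14×38 = 532.
t* = √532 = 23.07 min.

23.07 min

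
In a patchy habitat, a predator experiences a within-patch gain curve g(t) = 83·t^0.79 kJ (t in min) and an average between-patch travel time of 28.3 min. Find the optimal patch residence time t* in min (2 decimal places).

Maximise g(t)/(T+t): set derivative to zero → g'(t)(T+t) = g(t).
g'(t) = 0.79·83·t^-0.21. Setting 0.79·83·t^-0.21 = 83·t^0.79/(28.3+t) gives 0.79(28.3+t) = t, so 0.21·t = 0.79×28.3.
t* = 0.79×28.3/0.21 = 106.5 min.

106.46 min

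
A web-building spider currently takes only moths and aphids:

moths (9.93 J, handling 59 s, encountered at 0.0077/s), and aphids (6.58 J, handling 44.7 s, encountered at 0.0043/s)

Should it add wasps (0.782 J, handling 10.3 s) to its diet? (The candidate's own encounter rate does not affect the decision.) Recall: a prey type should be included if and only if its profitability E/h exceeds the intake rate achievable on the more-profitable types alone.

Yes

Intake rate on the current diet: R = (0.0077×9.93 + 0.0043×6.58) / (1 + 0.0077×59 + 0.0043×44.7) = 0.1048/1.647 = 0.06362 J/s.
Profitability of wasps: 0.782/10.3 = 0.07592 J/s.
Since 0.07592 > R, including wasps increases the long-run rate.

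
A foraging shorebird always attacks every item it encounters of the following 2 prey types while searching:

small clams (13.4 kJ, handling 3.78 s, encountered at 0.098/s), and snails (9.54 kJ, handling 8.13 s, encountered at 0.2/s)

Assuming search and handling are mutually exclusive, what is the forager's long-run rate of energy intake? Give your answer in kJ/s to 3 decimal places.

R = (0.098×13.4 + 0.2×9.54) / (1 + 0.098×3.78 + 0.2×8.13) = 3.221/2.996 = 1.075 kJ/s.

1.075 kJ/s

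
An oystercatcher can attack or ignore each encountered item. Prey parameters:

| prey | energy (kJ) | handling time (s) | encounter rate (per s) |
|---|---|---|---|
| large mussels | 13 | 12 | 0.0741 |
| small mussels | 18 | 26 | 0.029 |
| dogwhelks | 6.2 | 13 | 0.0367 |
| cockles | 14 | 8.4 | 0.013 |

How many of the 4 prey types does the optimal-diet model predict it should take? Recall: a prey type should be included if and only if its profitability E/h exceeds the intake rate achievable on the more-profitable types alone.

3

Rank by E/h (kJ/s): cockles 1.67, large mussels 1.08, small mussels 0.692, dogwhelks 0.477. Include each in turn until the next type's E/h falls below the running intake rate.
Rate on top 1: 0.1641. large mussels: 1.08 > 0.1641 → include.
Rate on top 2: 0.5731. small mussels: 0.692 > 0.5731 → include.
Rate on top 3: 0.6058. dogwhelks: 0.477 < 0.6058 → exclude; stop.
Optimal diet: cockles, large mussels, small mussels — 3 of 4 types.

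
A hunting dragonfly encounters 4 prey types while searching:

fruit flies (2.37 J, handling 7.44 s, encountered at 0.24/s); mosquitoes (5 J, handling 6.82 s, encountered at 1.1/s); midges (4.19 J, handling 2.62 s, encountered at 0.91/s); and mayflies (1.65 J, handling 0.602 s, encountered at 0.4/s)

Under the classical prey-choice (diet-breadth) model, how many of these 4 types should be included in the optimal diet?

Rank by E/h (J/s): mayflies 2.74, midges 1.6, mosquitoes 0.733, fruit flies 0.319. Include each in turn until the next type's E/h falls below the running intake rate.
Rate on top 1: 0.5319. midges: 1.6 > 0.5319 → include.
Rate on top 2: 1.234. mosquitoes: 0.733 < 1.234 → exclude; stop.
Optimal diet: mayflies, midges — 2 of 4 types.

2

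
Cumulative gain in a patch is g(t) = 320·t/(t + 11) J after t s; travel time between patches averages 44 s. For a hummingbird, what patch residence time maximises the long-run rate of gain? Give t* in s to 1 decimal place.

22.0 s

Optimal t* satisfies g'(t*) = g(t*)/(T + t*).
g'(t) = 320·11/(t + 11)². Setting 320·11/(t+11)² = 320t/[(t+11)(44+t)] gives 11(44+t) = t(t+11), so t² = 11×44 = 484.
t* = √484 = 22 s.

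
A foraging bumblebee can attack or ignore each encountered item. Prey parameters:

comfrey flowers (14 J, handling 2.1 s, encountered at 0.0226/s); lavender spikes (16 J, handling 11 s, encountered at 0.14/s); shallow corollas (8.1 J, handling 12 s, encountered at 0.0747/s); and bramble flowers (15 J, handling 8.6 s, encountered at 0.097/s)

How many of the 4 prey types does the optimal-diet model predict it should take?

Profitabilities (E/h, J/s): comfrey flowers 6.67, bramble flowers 1.74, lavender spikes 1.45, shallow corollas 0.675. Add prey in this order while the next type's profitability exceeds the intake rate on those already taken.
Rate on top 1: 0.3021. bramble flowers: 1.74 > 0.3021 → include.
Rate on top 2: 0.9414. lavender spikes: 1.45 > 0.9414 → include.
Rate on top 3: 1.172. shallow corollas: 0.675 < 1.172 → exclude; stop.
Optimal diet: comfrey flowers, bramble flowers, lavender spikes — 3 of 4 types.

3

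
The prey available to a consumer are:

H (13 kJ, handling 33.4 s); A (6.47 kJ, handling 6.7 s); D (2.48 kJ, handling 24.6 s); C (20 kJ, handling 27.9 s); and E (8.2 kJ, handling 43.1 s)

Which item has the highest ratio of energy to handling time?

A

Profitability E/h (kJ/s): H = 13/33.4 = 0.389, A = 6.47/6.7 = 0.966, D = 2.48/24.6 = 0.101, C = 20/27.9 = 0.717, E = 8.2/43.1 = 0.19.
Ranked: A > C > H > E > D.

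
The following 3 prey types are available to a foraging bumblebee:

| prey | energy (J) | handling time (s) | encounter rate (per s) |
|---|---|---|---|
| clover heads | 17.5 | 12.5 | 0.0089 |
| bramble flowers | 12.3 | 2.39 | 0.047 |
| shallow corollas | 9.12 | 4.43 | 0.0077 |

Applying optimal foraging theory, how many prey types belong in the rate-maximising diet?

Rank by E/h (J/s): bramble flowers 5.15, shallow corollas 2.06, clover heads 1.4. Include each in turn until the next type's E/h falls below the running intake rate.
Rate on top 1: 0.5197. shallow corollas: 2.06 > 0.5197 → include.
Rate on top 2: 0.5655. clover heads: 1.4 > 0.5655 → include.
Optimal diet: bramble flowers, shallow corollas, clover heads — 3 of 3 types.

3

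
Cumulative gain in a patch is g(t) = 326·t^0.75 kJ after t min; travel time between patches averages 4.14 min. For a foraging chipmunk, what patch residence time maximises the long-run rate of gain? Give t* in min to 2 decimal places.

By the marginal value theorem, leave when the instantaneous gain rate g'(t) equals the habitat-wide average g(t)/(T + t).
g'(t) = 0.75·326·t^-0.25. Setting 0.75·326·t^-0.25 = 326·t^0.75/(4.14+t) gives 0.75(4.14+t) = t, so 0.25·t = 0.75×4.14.
t* = 0.75×4.14/0.25 = 12.42 min.

12.42 min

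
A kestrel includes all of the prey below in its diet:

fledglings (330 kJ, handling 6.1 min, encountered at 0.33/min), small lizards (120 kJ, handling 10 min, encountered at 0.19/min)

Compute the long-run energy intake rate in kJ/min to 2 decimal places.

26.81 kJ/min

Energy encountered per unit search time: 0.33×330 + 0.19×120 = 131.7 kJ/min.
Handling time per unit search time: 0.33×6.1 + 0.19×10 = 3.913.
Rate = 131.7/(1 + 3.913) = 26.81 kJ/min.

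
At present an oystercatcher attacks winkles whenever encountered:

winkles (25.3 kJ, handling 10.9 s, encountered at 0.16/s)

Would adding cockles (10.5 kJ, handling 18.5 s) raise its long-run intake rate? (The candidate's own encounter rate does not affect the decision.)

No

Current rate: (0.16×25.3)/(1 + 0.16×10.9) = 1.475 kJ/s.
cockles: E/h = 10.5/18.5 = 0.5676 kJ/s.
0.5676 < 1.475, so adding cockles would lower the average — exclude it.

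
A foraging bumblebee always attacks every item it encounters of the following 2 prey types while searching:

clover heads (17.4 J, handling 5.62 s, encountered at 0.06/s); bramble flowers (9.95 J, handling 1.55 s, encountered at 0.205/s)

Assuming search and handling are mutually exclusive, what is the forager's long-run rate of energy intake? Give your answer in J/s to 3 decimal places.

R = Σλ_iE_i / (1 + Σλ_ih_i)
Numerator: 0.06×17.4 + 0.205×9.95 = 3.084
Denominator: 1 + 0.06×5.62 + 0.205×1.55 = 1.655
R = 3.084/1.655 = 1.863 J/s

1.863 J/s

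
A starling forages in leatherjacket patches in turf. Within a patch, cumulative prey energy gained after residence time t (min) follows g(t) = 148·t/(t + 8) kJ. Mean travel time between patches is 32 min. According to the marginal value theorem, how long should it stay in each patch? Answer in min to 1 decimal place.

16.0 min

Optimal t* satisfies g'(t*) = g(t*)/(T + t*).
g'(t) = 148·8/(t + 8)². Setting 148·8/(t+8)² = 148t/[(t+8)(32+t)] gives 8(32+t) = t(t+8), so t² = 8×32 = 256.
t* = √256 = 16 min.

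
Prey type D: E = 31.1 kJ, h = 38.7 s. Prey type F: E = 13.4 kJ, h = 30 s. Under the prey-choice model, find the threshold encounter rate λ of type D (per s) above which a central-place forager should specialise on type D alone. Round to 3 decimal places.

At the threshold, the rate on type D alone equals the profitability of type F: λ·31.1/(1 + λ·38.7) = 13.4/30 = 0.4467.
Rearranging, λ(31.1 − 0.4467×38.7) = 0.4467, so λ = 0.4467/13.81 = 0.03233 per s.

0.032 per s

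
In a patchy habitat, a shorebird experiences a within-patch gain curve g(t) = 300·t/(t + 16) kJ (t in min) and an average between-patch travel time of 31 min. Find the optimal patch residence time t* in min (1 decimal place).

22.3 min

By the marginal value theorem, leave when the instantaneous gain rate g'(t) equals the habitat-wide average g(t)/(T + t).
g'(t) = 300·16/(t + 16)². Setting 300·16/(t+16)² = 300t/[(t+16)(31+t)] gives 16(31+t) = t(t+16), so t² = 16×31 = 496.
t* = √496 = 22.27 min.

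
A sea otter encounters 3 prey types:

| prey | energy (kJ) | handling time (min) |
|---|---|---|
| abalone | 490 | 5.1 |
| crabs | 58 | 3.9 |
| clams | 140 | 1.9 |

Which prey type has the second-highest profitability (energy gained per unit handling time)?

clams

In descending order of E/h:
abalone: 490/5.1 = 96.1 kJ/min
clams: 140/1.9 = 73.7 kJ/min
crabs: 58/3.9 = 14.9 kJ/min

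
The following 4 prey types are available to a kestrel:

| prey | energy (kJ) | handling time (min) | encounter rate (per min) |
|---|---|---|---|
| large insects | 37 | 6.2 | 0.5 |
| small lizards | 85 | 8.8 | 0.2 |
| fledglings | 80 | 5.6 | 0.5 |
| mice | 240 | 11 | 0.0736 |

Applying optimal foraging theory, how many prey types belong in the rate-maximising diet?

2

E/h in descending order: mice 21.8, fledglings 14.3, small lizards 9.66, large insects 5.97 kJ/min. The optimal diet is the largest prefix of this list for which every included type satisfies E_i/h_i > R on the types above it.
Rate on top 1: 9.761. fledglings: 14.3 > 9.761 → include.
Rate on top 2: 12.51. small lizards: 9.66 < 12.51 → exclude; stop.
Optimal diet: mice, fledglings — 2 of 4 types.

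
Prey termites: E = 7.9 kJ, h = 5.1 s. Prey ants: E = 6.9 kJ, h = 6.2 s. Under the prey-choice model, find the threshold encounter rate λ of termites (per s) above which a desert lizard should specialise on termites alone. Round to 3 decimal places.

At the threshold, the rate on termites alone equals the profitability of ants: λ·7.9/(1 + λ·5.1) = 6.9/6.2 = 1.113.
Rearranging, λ(7.9 − 1.113×5.1) = 1.113, so λ = 1.113/2.224 = 0.5004 per s.

0.500 per s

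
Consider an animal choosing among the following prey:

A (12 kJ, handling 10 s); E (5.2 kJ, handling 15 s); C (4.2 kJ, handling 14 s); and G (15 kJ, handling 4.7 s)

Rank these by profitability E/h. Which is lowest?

C

Profitability E/h (kJ/s): A = 12/10 = 1.2, E = 5.2/15 = 0.347, C = 4.2/14 = 0.3, G = 15/4.7 = 3.19.
Ranked: G > A > E > C.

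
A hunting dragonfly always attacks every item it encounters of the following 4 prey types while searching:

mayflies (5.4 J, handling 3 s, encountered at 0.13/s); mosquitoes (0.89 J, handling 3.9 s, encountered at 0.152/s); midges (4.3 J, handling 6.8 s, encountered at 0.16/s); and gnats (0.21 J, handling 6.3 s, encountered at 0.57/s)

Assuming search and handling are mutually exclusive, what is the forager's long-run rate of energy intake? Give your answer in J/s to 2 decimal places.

0.25 J/s

R = Σλ_iE_i / (1 + Σλ_ih_i)
Numerator: 0.13×5.4 + 0.152×0.89 + 0.16×4.3 + 0.57×0.21 = 1.645
Denominator: 1 + 0.13×3 + 0.152×3.9 + 0.16×6.8 + 0.57×6.3 = 6.662
R = 1.645/6.662 = 0.2469 J/s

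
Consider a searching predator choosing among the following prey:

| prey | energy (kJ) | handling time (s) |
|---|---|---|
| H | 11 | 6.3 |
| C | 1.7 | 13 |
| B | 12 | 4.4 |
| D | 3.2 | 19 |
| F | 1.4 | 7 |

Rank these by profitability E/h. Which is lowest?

C

In descending order of E/h:
B: 12/4.4 = 2.73 kJ/s
H: 11/6.3 = 1.75 kJ/s
F: 1.4/7 = 0.2 kJ/s
D: 3.2/19 = 0.168 kJ/s
C: 1.7/13 = 0.131 kJ/s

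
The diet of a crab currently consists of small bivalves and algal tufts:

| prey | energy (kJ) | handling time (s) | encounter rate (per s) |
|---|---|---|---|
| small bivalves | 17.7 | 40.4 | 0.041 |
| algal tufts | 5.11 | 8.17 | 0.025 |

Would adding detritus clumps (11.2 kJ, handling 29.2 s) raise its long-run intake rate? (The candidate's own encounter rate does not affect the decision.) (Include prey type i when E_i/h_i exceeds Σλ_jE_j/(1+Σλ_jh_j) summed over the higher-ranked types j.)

Yes

Intake rate on the current diet: R = (0.041×17.7 + 0.025×5.11) / (1 + 0.041×40.4 + 0.025×8.17) = 0.8535/2.861 = 0.2983 kJ/s.
Profitability of detritus clumps: 11.2/29.2 = 0.3836 kJ/s.
0.3836 > 0.2983, so adding detritus clumps raises the average — include it.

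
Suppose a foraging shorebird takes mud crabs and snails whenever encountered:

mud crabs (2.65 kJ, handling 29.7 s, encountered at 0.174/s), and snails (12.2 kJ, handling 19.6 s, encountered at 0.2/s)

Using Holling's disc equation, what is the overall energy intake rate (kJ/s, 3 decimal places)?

0.288 kJ/s

R = (0.174×2.65 + 0.2×12.2) / (1 + 0.174×29.7 + 0.2×19.6) = 2.901/10.09 = 0.2876 kJ/s.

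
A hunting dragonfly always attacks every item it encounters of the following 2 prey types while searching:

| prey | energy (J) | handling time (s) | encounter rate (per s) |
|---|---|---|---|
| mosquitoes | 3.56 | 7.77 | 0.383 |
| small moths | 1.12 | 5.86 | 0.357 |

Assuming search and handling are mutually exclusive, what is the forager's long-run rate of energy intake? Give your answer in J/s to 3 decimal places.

0.291 J/s

R = Σλ_iE_i / (1 + Σλ_ih_i)
Numerator: 0.383×3.56 + 0.357×1.12 = 1.763
Denominator: 1 + 0.383×7.77 + 0.357×5.86 = 6.068
R = 1.763/6.068 = 0.2906 J/s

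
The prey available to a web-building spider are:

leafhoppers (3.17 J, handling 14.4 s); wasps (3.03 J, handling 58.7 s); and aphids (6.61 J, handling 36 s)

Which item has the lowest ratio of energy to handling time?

wasps

Profitability E/h (J/s): leafhoppers = 3.17/14.4 = 0.22, wasps = 3.03/58.7 = 0.0516, aphids = 6.61/36 = 0.184.
Ranked: leafhoppers > aphids > wasps.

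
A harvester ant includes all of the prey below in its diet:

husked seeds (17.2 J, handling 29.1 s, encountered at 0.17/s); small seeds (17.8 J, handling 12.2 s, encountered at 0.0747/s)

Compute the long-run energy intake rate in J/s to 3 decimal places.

R = (0.17×17.2 + 0.0747×17.8) / (1 + 0.17×29.1 + 0.0747×12.2) = 4.254/6.858 = 0.6202 J/s.

0.620 J/s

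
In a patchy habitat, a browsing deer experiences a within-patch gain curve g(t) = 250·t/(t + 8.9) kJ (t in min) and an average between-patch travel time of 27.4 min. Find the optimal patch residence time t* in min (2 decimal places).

15.62 min

Optimal t* satisfies g'(t*) = g(t*)/(T + t*).
g'(t) = 250·8.9/(t + 8.9)². Setting 250·8.9/(t+8.9)² = 250t/[(t+8.9)(27.4+t)] gives 8.9(27.4+t) = t(t+8.9), so t² = 8.9×27.4 = 243.9.
t* = √243.9 = 15.62 min.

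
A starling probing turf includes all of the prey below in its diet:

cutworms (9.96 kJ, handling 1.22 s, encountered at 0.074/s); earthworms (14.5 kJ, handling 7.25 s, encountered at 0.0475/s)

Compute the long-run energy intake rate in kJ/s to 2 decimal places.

Energy encountered per unit search time: 0.074×9.96 + 0.0475×14.5 = 1.426 kJ/s.
Handling time per unit search time: 0.074×1.22 + 0.0475×7.25 = 0.4347.
Rate = 1.426/(1 + 0.4347) = 0.9938 kJ/s.

0.99 kJ/s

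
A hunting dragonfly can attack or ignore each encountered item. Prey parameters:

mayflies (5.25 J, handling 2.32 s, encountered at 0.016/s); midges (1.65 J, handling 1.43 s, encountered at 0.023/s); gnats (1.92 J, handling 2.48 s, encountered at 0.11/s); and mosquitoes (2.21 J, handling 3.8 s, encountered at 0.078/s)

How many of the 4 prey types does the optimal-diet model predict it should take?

4

Profitabilities (E/h, J/s): mayflies 2.26, midges 1.15, gnats 0.774, mosquitoes 0.582. Add prey in this order while the next type's profitability exceeds the intake rate on those already taken.
Rate on top 1: 0.08099. midges: 1.15 > 0.08099 → include.
Rate on top 2: 0.114. gnats: 0.774 > 0.114 → include.
Rate on top 3: 0.2481. mosquitoes: 0.582 > 0.2481 → include.
Optimal diet: mayflies, midges, gnats, mosquitoes — 4 of 4 types.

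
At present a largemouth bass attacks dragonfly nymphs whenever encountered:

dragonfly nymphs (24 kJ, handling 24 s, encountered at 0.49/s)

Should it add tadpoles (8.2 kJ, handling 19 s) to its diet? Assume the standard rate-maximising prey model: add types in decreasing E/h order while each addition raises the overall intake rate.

No

Intake rate on the current diet: R = (0.49×24) / (1 + 0.49×24) = 11.76/12.76 = 0.9216 kJ/s.
Profitability of tadpoles: 8.2/19 = 0.4316 kJ/s.
0.4316 < 0.9216, so adding tadpoles would lower the average — exclude it.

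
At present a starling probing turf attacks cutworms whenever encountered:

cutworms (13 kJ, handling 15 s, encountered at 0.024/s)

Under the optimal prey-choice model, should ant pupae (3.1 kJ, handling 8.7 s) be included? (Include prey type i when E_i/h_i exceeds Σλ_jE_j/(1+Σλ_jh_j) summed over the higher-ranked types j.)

Yes

Intake rate on the current diet: R = (0.024×13) / (1 + 0.024×15) = 0.312/1.36 = 0.2294 kJ/s.
ant pupae: E/h = 3.1/8.7 = 0.3563 kJ/s.
0.3563 > 0.2294, so adding ant pupae raises the average — include it.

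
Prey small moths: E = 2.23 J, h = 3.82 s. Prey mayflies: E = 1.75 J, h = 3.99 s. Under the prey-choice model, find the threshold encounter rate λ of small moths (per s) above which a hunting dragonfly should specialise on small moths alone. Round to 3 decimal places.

0.791 per s

The zero-one rule: include mayflies iff E₂/h₂ > λE₁/(1+λh₁). Equality gives the switch point.
λE₁h₂ = E₂ + λE₂h₁ ⇒ λ = E₂/(E₁h₂ − E₂h₁) = 1.75/(8.898 − 6.685) = 0.7909 per s.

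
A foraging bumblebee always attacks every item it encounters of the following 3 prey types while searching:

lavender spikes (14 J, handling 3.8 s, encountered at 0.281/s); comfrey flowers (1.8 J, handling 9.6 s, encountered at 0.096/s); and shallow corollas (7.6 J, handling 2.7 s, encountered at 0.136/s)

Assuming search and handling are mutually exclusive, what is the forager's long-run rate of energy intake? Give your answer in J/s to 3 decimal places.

R = (0.281×14 + 0.096×1.8 + 0.136×7.6) / (1 + 0.281×3.8 + 0.096×9.6 + 0.136×2.7) = 5.14/3.357 = 1.531 J/s.

1.531 J/s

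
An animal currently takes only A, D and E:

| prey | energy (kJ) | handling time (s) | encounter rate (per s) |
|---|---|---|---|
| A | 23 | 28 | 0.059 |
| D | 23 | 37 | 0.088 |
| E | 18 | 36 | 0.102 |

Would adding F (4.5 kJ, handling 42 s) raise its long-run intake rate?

No

Intake rate on the current diet: R = (0.059×23 + 0.088×23 + 0.102×18) / (1 + 0.059×28 + 0.088×37 + 0.102×36) = 5.217/9.58 = 0.5446 kJ/s.
F: E/h = 4.5/42 = 0.1071 kJ/s.
Since 0.1071 < R, time spent handling F is better spent searching.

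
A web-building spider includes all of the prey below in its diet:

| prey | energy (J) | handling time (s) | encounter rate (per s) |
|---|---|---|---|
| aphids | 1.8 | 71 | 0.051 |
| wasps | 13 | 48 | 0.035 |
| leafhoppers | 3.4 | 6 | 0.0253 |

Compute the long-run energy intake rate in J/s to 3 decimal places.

0.098 J/s

R = Σλ_iE_i / (1 + Σλ_ih_i)
Numerator: 0.051×1.8 + 0.035×13 + 0.0253×3.4 = 0.6328
Denominator: 1 + 0.051×71 + 0.035×48 + 0.0253×6 = 6.453
R = 0.6328/6.453 = 0.09807 J/s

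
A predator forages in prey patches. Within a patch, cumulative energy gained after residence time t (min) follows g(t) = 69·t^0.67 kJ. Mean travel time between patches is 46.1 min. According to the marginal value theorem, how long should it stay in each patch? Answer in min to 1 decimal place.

93.6 min

Optimal t* satisfies g'(t*) = g(t*)/(T + t*).
g'(t) = 0.67·69·t^-0.33. Setting 0.67·69·t^-0.33 = 69·t^0.67/(46.1+t) gives 0.67(46.1+t) = t, so 0.33·t = 0.67×46.1.
t* = 0.67×46.1/0.33 = 93.6 min.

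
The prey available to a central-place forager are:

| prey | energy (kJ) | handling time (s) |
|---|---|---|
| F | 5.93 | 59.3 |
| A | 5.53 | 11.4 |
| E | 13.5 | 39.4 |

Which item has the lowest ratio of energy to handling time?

Profitability E/h (kJ/s): F = 5.93/59.3 = 0.1, A = 5.53/11.4 = 0.485, E = 13.5/39.4 = 0.343.
Ranked: A > E > F.

F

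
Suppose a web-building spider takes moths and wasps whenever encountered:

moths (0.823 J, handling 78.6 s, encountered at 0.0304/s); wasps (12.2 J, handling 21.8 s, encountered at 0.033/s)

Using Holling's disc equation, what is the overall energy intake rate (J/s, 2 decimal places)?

0.10 J/s

R = Σλ_iE_i / (1 + Σλ_ih_i)
Numerator: 0.0304×0.823 + 0.033×12.2 = 0.4276
Denominator: 1 + 0.0304×78.6 + 0.033×21.8 = 4.109
R = 0.4276/4.109 = 0.1041 J/s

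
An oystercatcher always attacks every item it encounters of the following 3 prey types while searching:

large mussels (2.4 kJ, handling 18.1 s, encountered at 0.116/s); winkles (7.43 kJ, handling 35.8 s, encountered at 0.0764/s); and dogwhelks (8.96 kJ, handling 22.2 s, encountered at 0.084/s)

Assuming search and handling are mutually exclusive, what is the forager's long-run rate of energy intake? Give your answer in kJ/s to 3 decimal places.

R = Σλ_iE_i / (1 + Σλ_ih_i)
Numerator: 0.116×2.4 + 0.0764×7.43 + 0.084×8.96 = 1.599
Denominator: 1 + 0.116×18.1 + 0.0764×35.8 + 0.084×22.2 = 7.7
R = 1.599/7.7 = 0.2076 kJ/s

0.208 kJ/s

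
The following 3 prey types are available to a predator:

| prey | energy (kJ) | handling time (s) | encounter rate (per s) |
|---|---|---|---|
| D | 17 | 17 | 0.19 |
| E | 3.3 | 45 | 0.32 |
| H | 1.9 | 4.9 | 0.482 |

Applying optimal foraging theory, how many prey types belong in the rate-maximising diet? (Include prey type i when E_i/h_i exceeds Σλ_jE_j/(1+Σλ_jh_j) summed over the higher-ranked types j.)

E/h in descending order: D 1, H 0.388, E 0.0733 kJ/s. The optimal diet is the largest prefix of this list for which every included type satisfies E_i/h_i > R on the types above it.
Rate on top 1: 0.7636. H: 0.388 < 0.7636 → exclude; stop.
Optimal diet: D — 1 of 3 types.

1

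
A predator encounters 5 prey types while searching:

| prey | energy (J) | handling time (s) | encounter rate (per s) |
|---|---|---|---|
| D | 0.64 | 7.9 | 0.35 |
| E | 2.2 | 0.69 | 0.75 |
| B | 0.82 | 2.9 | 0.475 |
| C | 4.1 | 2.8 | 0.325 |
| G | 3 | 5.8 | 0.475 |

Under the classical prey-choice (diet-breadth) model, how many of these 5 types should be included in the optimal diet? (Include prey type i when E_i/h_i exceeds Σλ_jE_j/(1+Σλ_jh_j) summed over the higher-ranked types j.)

2

Rank by E/h (J/s): E 3.19, C 1.46, G 0.517, B 0.283, D 0.081. Include each in turn until the next type's E/h falls below the running intake rate.
Rate on top 1: 1.087. C: 1.46 > 1.087 → include.
Rate on top 2: 1.229. G: 0.517 < 1.229 → exclude; stop.
Optimal diet: E, C — 2 of 5 types.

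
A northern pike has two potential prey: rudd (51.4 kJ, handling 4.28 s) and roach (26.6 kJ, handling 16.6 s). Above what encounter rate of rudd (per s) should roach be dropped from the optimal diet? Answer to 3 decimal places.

0.036 per s

At the threshold, the rate on rudd alone equals the profitability of roach: λ·51.4/(1 + λ·4.28) = 26.6/16.6 = 1.602.
Rearranging, λ(51.4 − 1.602×4.28) = 1.602, so λ = 1.602/44.54 = 0.03598 per s.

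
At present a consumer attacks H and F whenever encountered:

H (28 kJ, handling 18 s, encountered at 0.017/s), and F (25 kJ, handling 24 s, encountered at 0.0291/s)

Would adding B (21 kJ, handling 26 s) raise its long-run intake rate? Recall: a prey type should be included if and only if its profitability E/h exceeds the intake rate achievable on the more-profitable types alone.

Intake rate on the current diet: R = (0.017×28 + 0.0291×25) / (1 + 0.017×18 + 0.0291×24) = 1.204/2.004 = 0.6004 kJ/s.
Profitability of B: 21/26 = 0.8077 kJ/s.
0.8077 > 0.6004, so adding B raises the average — include it.

Yes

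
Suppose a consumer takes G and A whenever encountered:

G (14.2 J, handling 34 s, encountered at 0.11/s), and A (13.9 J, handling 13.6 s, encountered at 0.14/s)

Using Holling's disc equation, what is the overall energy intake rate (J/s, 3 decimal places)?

0.528 J/s

R = (0.11×14.2 + 0.14×13.9) / (1 + 0.11×34 + 0.14×13.6) = 3.508/6.644 = 0.528 J/s.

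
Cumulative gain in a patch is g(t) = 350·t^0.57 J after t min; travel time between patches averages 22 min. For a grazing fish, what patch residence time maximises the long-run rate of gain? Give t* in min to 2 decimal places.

29.16 min

By the marginal value theorem, leave when the instantaneous gain rate g'(t) equals the habitat-wide average g(t)/(T + t).
g'(t) = 0.57·350·t^-0.43. Setting 0.57·350·t^-0.43 = 350·t^0.57/(22+t) gives 0.57(22+t) = t, so 0.43·t = 0.57×22.
t* = 0.57×22/0.43 = 29.16 min.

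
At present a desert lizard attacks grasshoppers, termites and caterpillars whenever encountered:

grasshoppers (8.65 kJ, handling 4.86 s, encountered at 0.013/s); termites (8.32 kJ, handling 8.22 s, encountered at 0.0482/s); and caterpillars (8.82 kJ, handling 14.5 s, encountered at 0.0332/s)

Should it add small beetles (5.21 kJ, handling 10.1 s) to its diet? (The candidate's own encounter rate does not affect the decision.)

Yes

Intake rate on the current diet: R = (0.013×8.65 + 0.0482×8.32 + 0.0332×8.82) / (1 + 0.013×4.86 + 0.0482×8.22 + 0.0332×14.5) = 0.8063/1.941 = 0.4154 kJ/s.
small beetles: E/h = 5.21/10.1 = 0.5158 kJ/s.
Since 0.5158 > R, including small beetles increases the long-run rate.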